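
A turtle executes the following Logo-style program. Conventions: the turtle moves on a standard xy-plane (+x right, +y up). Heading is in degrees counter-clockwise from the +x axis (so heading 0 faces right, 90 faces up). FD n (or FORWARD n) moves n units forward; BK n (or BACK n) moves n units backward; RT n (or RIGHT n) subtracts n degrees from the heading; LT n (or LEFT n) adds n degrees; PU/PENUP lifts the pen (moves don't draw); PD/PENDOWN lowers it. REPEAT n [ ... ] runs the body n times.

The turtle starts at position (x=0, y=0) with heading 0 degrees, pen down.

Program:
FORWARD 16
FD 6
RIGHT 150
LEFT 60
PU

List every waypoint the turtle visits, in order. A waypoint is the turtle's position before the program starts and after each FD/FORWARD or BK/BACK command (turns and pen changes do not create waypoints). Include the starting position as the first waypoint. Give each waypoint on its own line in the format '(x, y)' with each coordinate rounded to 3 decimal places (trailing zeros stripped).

Executing turtle program step by step:
Start: pos=(0,0), heading=0, pen down
FD 16: (0,0) -> (16,0) [heading=0, draw]
FD 6: (16,0) -> (22,0) [heading=0, draw]
RT 150: heading 0 -> 210
LT 60: heading 210 -> 270
PU: pen up
Final: pos=(22,0), heading=270, 2 segment(s) drawn
Waypoints (3 total):
(0, 0)
(16, 0)
(22, 0)

Answer: (0, 0)
(16, 0)
(22, 0)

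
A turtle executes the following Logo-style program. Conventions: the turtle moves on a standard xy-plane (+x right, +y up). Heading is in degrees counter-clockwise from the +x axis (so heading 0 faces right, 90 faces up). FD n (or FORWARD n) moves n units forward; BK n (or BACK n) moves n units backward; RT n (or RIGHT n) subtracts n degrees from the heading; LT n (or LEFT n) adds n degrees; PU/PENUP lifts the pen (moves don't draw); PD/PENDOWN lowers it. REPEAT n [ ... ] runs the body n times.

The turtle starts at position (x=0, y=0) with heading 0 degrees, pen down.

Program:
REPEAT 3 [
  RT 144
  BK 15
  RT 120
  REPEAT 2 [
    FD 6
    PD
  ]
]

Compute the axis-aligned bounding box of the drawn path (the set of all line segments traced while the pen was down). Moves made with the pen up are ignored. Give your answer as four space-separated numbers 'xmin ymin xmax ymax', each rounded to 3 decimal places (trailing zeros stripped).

Answer: -20.931 0 12.135 31.898

Derivation:
Executing turtle program step by step:
Start: pos=(0,0), heading=0, pen down
REPEAT 3 [
  -- iteration 1/3 --
  RT 144: heading 0 -> 216
  BK 15: (0,0) -> (12.135,8.817) [heading=216, draw]
  RT 120: heading 216 -> 96
  REPEAT 2 [
    -- iteration 1/2 --
    FD 6: (12.135,8.817) -> (11.508,14.784) [heading=96, draw]
    PD: pen down
    -- iteration 2/2 --
    FD 6: (11.508,14.784) -> (10.881,20.751) [heading=96, draw]
    PD: pen down
  ]
  -- iteration 2/3 --
  RT 144: heading 96 -> 312
  BK 15: (10.881,20.751) -> (0.844,31.898) [heading=312, draw]
  RT 120: heading 312 -> 192
  REPEAT 2 [
    -- iteration 1/2 --
    FD 6: (0.844,31.898) -> (-5.025,30.651) [heading=192, draw]
    PD: pen down
    -- iteration 2/2 --
    FD 6: (-5.025,30.651) -> (-10.894,29.403) [heading=192, draw]
    PD: pen down
  ]
  -- iteration 3/3 --
  RT 144: heading 192 -> 48
  BK 15: (-10.894,29.403) -> (-20.931,18.256) [heading=48, draw]
  RT 120: heading 48 -> 288
  REPEAT 2 [
    -- iteration 1/2 --
    FD 6: (-20.931,18.256) -> (-19.077,12.55) [heading=288, draw]
    PD: pen down
    -- iteration 2/2 --
    FD 6: (-19.077,12.55) -> (-17.223,6.843) [heading=288, draw]
    PD: pen down
  ]
]
Final: pos=(-17.223,6.843), heading=288, 9 segment(s) drawn

Segment endpoints: x in {-20.931, -19.077, -17.223, -10.894, -5.025, 0, 0.844, 10.881, 11.508, 12.135}, y in {0, 6.843, 8.817, 12.55, 14.784, 18.256, 20.751, 29.403, 30.651, 31.898}
xmin=-20.931, ymin=0, xmax=12.135, ymax=31.898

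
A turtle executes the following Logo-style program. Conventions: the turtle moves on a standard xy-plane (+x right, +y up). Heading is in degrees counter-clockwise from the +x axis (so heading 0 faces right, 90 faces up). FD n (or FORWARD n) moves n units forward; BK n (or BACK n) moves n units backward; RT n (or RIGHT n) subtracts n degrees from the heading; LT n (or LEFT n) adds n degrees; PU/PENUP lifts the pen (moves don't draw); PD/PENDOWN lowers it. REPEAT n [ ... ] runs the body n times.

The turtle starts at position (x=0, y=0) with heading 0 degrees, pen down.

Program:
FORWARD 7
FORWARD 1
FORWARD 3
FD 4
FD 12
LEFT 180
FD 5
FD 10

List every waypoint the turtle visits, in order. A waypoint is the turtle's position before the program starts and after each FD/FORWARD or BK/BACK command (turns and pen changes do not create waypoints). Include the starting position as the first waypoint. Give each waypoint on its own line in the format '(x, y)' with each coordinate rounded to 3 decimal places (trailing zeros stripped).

Executing turtle program step by step:
Start: pos=(0,0), heading=0, pen down
FD 7: (0,0) -> (7,0) [heading=0, draw]
FD 1: (7,0) -> (8,0) [heading=0, draw]
FD 3: (8,0) -> (11,0) [heading=0, draw]
FD 4: (11,0) -> (15,0) [heading=0, draw]
FD 12: (15,0) -> (27,0) [heading=0, draw]
LT 180: heading 0 -> 180
FD 5: (27,0) -> (22,0) [heading=180, draw]
FD 10: (22,0) -> (12,0) [heading=180, draw]
Final: pos=(12,0), heading=180, 7 segment(s) drawn
Waypoints (8 total):
(0, 0)
(7, 0)
(8, 0)
(11, 0)
(15, 0)
(27, 0)
(22, 0)
(12, 0)

Answer: (0, 0)
(7, 0)
(8, 0)
(11, 0)
(15, 0)
(27, 0)
(22, 0)
(12, 0)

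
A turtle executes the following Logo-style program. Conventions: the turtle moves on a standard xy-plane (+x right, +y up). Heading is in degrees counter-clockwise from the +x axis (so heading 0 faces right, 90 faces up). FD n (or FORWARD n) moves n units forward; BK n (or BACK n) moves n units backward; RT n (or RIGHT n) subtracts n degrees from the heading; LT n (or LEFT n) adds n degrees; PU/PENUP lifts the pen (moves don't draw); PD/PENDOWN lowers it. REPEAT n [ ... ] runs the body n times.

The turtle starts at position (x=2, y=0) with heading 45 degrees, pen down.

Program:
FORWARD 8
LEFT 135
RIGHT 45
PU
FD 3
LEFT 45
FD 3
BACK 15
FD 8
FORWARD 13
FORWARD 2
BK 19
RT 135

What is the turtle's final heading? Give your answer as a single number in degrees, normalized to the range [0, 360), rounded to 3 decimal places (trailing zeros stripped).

Answer: 45

Derivation:
Executing turtle program step by step:
Start: pos=(2,0), heading=45, pen down
FD 8: (2,0) -> (7.657,5.657) [heading=45, draw]
LT 135: heading 45 -> 180
RT 45: heading 180 -> 135
PU: pen up
FD 3: (7.657,5.657) -> (5.536,7.778) [heading=135, move]
LT 45: heading 135 -> 180
FD 3: (5.536,7.778) -> (2.536,7.778) [heading=180, move]
BK 15: (2.536,7.778) -> (17.536,7.778) [heading=180, move]
FD 8: (17.536,7.778) -> (9.536,7.778) [heading=180, move]
FD 13: (9.536,7.778) -> (-3.464,7.778) [heading=180, move]
FD 2: (-3.464,7.778) -> (-5.464,7.778) [heading=180, move]
BK 19: (-5.464,7.778) -> (13.536,7.778) [heading=180, move]
RT 135: heading 180 -> 45
Final: pos=(13.536,7.778), heading=45, 1 segment(s) drawn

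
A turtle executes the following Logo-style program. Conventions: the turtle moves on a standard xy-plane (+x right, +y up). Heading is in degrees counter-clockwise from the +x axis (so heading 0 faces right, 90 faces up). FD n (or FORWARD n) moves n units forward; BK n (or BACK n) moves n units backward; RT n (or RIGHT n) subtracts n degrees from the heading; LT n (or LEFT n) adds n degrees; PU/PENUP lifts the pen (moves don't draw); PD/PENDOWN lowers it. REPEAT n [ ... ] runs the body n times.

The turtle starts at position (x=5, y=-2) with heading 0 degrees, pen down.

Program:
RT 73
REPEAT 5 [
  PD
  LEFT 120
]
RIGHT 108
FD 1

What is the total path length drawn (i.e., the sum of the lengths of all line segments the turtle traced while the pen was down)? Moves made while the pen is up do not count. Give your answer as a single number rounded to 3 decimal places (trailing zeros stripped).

Answer: 1

Derivation:
Executing turtle program step by step:
Start: pos=(5,-2), heading=0, pen down
RT 73: heading 0 -> 287
REPEAT 5 [
  -- iteration 1/5 --
  PD: pen down
  LT 120: heading 287 -> 47
  -- iteration 2/5 --
  PD: pen down
  LT 120: heading 47 -> 167
  -- iteration 3/5 --
  PD: pen down
  LT 120: heading 167 -> 287
  -- iteration 4/5 --
  PD: pen down
  LT 120: heading 287 -> 47
  -- iteration 5/5 --
  PD: pen down
  LT 120: heading 47 -> 167
]
RT 108: heading 167 -> 59
FD 1: (5,-2) -> (5.515,-1.143) [heading=59, draw]
Final: pos=(5.515,-1.143), heading=59, 1 segment(s) drawn

Segment lengths:
  seg 1: (5,-2) -> (5.515,-1.143), length = 1
Total = 1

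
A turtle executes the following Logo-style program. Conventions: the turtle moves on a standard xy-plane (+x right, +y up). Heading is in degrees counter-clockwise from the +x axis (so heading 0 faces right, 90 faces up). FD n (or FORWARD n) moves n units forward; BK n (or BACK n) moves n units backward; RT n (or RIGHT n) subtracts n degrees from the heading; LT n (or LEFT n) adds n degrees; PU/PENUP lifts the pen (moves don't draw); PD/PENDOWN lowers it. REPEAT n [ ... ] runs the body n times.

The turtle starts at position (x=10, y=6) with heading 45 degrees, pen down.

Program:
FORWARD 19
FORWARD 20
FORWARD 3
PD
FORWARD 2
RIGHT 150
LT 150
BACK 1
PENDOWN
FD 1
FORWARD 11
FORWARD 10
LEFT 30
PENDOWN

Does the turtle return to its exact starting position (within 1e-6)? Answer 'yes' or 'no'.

Answer: no

Derivation:
Executing turtle program step by step:
Start: pos=(10,6), heading=45, pen down
FD 19: (10,6) -> (23.435,19.435) [heading=45, draw]
FD 20: (23.435,19.435) -> (37.577,33.577) [heading=45, draw]
FD 3: (37.577,33.577) -> (39.698,35.698) [heading=45, draw]
PD: pen down
FD 2: (39.698,35.698) -> (41.113,37.113) [heading=45, draw]
RT 150: heading 45 -> 255
LT 150: heading 255 -> 45
BK 1: (41.113,37.113) -> (40.406,36.406) [heading=45, draw]
PD: pen down
FD 1: (40.406,36.406) -> (41.113,37.113) [heading=45, draw]
FD 11: (41.113,37.113) -> (48.891,44.891) [heading=45, draw]
FD 10: (48.891,44.891) -> (55.962,51.962) [heading=45, draw]
LT 30: heading 45 -> 75
PD: pen down
Final: pos=(55.962,51.962), heading=75, 8 segment(s) drawn

Start position: (10, 6)
Final position: (55.962, 51.962)
Distance = 65; >= 1e-6 -> NOT closed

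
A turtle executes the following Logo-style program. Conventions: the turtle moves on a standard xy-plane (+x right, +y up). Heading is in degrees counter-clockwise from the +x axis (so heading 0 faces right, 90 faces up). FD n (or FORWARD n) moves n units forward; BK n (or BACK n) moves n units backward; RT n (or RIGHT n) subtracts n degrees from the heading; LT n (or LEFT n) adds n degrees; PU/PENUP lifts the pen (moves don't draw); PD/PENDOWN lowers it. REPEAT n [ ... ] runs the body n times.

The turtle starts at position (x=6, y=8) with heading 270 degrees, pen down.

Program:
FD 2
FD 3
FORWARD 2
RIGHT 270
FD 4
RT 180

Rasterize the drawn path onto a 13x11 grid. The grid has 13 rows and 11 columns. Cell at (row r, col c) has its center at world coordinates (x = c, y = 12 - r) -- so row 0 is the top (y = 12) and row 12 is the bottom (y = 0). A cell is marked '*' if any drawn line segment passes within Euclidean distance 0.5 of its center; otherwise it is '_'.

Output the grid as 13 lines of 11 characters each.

Answer: ___________
___________
___________
___________
______*____
______*____
______*____
______*____
______*____
______*____
______*____
______*****
___________

Derivation:
Segment 0: (6,8) -> (6,6)
Segment 1: (6,6) -> (6,3)
Segment 2: (6,3) -> (6,1)
Segment 3: (6,1) -> (10,1)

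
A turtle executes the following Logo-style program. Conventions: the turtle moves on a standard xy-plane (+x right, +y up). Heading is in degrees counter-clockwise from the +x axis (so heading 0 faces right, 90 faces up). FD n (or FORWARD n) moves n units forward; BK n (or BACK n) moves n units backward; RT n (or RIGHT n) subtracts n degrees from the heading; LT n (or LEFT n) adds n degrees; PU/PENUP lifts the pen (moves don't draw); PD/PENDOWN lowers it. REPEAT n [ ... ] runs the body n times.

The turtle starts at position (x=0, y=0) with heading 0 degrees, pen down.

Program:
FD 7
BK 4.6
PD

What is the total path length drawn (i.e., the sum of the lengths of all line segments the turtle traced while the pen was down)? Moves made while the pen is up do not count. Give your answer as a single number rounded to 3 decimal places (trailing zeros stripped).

Answer: 11.6

Derivation:
Executing turtle program step by step:
Start: pos=(0,0), heading=0, pen down
FD 7: (0,0) -> (7,0) [heading=0, draw]
BK 4.6: (7,0) -> (2.4,0) [heading=0, draw]
PD: pen down
Final: pos=(2.4,0), heading=0, 2 segment(s) drawn

Segment lengths:
  seg 1: (0,0) -> (7,0), length = 7
  seg 2: (7,0) -> (2.4,0), length = 4.6
Total = 11.6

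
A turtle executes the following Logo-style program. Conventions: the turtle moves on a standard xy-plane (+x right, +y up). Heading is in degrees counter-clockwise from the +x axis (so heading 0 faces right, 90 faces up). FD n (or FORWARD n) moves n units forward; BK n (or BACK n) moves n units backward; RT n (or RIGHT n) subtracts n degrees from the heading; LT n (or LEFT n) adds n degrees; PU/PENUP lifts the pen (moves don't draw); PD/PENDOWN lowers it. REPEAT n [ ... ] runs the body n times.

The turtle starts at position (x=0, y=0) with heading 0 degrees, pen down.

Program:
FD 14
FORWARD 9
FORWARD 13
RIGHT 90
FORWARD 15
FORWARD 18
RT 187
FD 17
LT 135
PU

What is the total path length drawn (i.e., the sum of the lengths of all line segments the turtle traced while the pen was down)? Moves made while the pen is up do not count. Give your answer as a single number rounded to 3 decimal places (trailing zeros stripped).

Executing turtle program step by step:
Start: pos=(0,0), heading=0, pen down
FD 14: (0,0) -> (14,0) [heading=0, draw]
FD 9: (14,0) -> (23,0) [heading=0, draw]
FD 13: (23,0) -> (36,0) [heading=0, draw]
RT 90: heading 0 -> 270
FD 15: (36,0) -> (36,-15) [heading=270, draw]
FD 18: (36,-15) -> (36,-33) [heading=270, draw]
RT 187: heading 270 -> 83
FD 17: (36,-33) -> (38.072,-16.127) [heading=83, draw]
LT 135: heading 83 -> 218
PU: pen up
Final: pos=(38.072,-16.127), heading=218, 6 segment(s) drawn

Segment lengths:
  seg 1: (0,0) -> (14,0), length = 14
  seg 2: (14,0) -> (23,0), length = 9
  seg 3: (23,0) -> (36,0), length = 13
  seg 4: (36,0) -> (36,-15), length = 15
  seg 5: (36,-15) -> (36,-33), length = 18
  seg 6: (36,-33) -> (38.072,-16.127), length = 17
Total = 86

Answer: 86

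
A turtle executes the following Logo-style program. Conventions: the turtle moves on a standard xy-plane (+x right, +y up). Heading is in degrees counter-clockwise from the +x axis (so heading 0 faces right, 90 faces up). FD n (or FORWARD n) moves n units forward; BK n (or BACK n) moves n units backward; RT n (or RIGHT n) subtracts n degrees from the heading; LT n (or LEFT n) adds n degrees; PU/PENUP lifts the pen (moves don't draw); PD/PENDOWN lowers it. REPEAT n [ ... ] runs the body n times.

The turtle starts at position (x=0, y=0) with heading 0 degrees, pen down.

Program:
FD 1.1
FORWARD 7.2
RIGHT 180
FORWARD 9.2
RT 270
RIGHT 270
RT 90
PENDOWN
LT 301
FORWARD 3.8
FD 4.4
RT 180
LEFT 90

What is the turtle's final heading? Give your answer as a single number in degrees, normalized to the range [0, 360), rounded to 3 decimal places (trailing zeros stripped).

Answer: 121

Derivation:
Executing turtle program step by step:
Start: pos=(0,0), heading=0, pen down
FD 1.1: (0,0) -> (1.1,0) [heading=0, draw]
FD 7.2: (1.1,0) -> (8.3,0) [heading=0, draw]
RT 180: heading 0 -> 180
FD 9.2: (8.3,0) -> (-0.9,0) [heading=180, draw]
RT 270: heading 180 -> 270
RT 270: heading 270 -> 0
RT 90: heading 0 -> 270
PD: pen down
LT 301: heading 270 -> 211
FD 3.8: (-0.9,0) -> (-4.157,-1.957) [heading=211, draw]
FD 4.4: (-4.157,-1.957) -> (-7.929,-4.223) [heading=211, draw]
RT 180: heading 211 -> 31
LT 90: heading 31 -> 121
Final: pos=(-7.929,-4.223), heading=121, 5 segment(s) drawn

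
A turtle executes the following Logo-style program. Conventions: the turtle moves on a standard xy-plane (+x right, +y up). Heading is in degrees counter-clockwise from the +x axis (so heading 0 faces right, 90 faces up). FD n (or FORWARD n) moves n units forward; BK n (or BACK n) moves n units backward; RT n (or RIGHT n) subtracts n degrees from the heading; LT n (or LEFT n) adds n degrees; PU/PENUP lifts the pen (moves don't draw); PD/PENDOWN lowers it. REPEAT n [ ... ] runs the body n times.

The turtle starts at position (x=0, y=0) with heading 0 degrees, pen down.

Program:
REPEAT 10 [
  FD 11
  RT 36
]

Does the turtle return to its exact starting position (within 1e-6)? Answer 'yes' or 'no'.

Executing turtle program step by step:
Start: pos=(0,0), heading=0, pen down
REPEAT 10 [
  -- iteration 1/10 --
  FD 11: (0,0) -> (11,0) [heading=0, draw]
  RT 36: heading 0 -> 324
  -- iteration 2/10 --
  FD 11: (11,0) -> (19.899,-6.466) [heading=324, draw]
  RT 36: heading 324 -> 288
  -- iteration 3/10 --
  FD 11: (19.899,-6.466) -> (23.298,-16.927) [heading=288, draw]
  RT 36: heading 288 -> 252
  -- iteration 4/10 --
  FD 11: (23.298,-16.927) -> (19.899,-27.389) [heading=252, draw]
  RT 36: heading 252 -> 216
  -- iteration 5/10 --
  FD 11: (19.899,-27.389) -> (11,-33.855) [heading=216, draw]
  RT 36: heading 216 -> 180
  -- iteration 6/10 --
  FD 11: (11,-33.855) -> (0,-33.855) [heading=180, draw]
  RT 36: heading 180 -> 144
  -- iteration 7/10 --
  FD 11: (0,-33.855) -> (-8.899,-27.389) [heading=144, draw]
  RT 36: heading 144 -> 108
  -- iteration 8/10 --
  FD 11: (-8.899,-27.389) -> (-12.298,-16.927) [heading=108, draw]
  RT 36: heading 108 -> 72
  -- iteration 9/10 --
  FD 11: (-12.298,-16.927) -> (-8.899,-6.466) [heading=72, draw]
  RT 36: heading 72 -> 36
  -- iteration 10/10 --
  FD 11: (-8.899,-6.466) -> (0,0) [heading=36, draw]
  RT 36: heading 36 -> 0
]
Final: pos=(0,0), heading=0, 10 segment(s) drawn

Start position: (0, 0)
Final position: (0, 0)
Distance = 0; < 1e-6 -> CLOSED

Answer: yes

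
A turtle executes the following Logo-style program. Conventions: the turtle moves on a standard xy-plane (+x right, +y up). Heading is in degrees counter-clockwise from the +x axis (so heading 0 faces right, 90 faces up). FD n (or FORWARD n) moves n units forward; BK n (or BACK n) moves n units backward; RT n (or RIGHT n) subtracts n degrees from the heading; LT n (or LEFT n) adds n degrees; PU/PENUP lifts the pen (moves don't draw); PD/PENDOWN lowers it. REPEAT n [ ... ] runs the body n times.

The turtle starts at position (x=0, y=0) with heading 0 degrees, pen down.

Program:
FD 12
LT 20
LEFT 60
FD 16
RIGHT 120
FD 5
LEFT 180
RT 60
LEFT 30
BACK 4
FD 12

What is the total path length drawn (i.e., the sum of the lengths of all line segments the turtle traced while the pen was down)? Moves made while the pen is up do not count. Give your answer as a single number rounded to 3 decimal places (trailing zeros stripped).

Answer: 49

Derivation:
Executing turtle program step by step:
Start: pos=(0,0), heading=0, pen down
FD 12: (0,0) -> (12,0) [heading=0, draw]
LT 20: heading 0 -> 20
LT 60: heading 20 -> 80
FD 16: (12,0) -> (14.778,15.757) [heading=80, draw]
RT 120: heading 80 -> 320
FD 5: (14.778,15.757) -> (18.609,12.543) [heading=320, draw]
LT 180: heading 320 -> 140
RT 60: heading 140 -> 80
LT 30: heading 80 -> 110
BK 4: (18.609,12.543) -> (19.977,8.784) [heading=110, draw]
FD 12: (19.977,8.784) -> (15.872,20.061) [heading=110, draw]
Final: pos=(15.872,20.061), heading=110, 5 segment(s) drawn

Segment lengths:
  seg 1: (0,0) -> (12,0), length = 12
  seg 2: (12,0) -> (14.778,15.757), length = 16
  seg 3: (14.778,15.757) -> (18.609,12.543), length = 5
  seg 4: (18.609,12.543) -> (19.977,8.784), length = 4
  seg 5: (19.977,8.784) -> (15.872,20.061), length = 12
Total = 49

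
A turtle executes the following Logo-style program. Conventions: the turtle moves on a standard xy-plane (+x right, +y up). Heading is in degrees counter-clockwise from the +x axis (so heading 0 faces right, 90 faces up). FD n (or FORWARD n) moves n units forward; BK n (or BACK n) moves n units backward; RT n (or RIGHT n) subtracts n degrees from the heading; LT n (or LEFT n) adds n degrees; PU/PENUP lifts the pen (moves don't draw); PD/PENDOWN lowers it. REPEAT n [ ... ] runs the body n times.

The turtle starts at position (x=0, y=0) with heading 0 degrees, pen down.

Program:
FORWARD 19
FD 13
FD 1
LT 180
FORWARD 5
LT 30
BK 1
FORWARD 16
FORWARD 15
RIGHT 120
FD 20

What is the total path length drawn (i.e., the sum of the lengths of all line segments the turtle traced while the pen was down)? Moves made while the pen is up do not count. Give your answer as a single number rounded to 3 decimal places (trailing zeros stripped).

Executing turtle program step by step:
Start: pos=(0,0), heading=0, pen down
FD 19: (0,0) -> (19,0) [heading=0, draw]
FD 13: (19,0) -> (32,0) [heading=0, draw]
FD 1: (32,0) -> (33,0) [heading=0, draw]
LT 180: heading 0 -> 180
FD 5: (33,0) -> (28,0) [heading=180, draw]
LT 30: heading 180 -> 210
BK 1: (28,0) -> (28.866,0.5) [heading=210, draw]
FD 16: (28.866,0.5) -> (15.01,-7.5) [heading=210, draw]
FD 15: (15.01,-7.5) -> (2.019,-15) [heading=210, draw]
RT 120: heading 210 -> 90
FD 20: (2.019,-15) -> (2.019,5) [heading=90, draw]
Final: pos=(2.019,5), heading=90, 8 segment(s) drawn

Segment lengths:
  seg 1: (0,0) -> (19,0), length = 19
  seg 2: (19,0) -> (32,0), length = 13
  seg 3: (32,0) -> (33,0), length = 1
  seg 4: (33,0) -> (28,0), length = 5
  seg 5: (28,0) -> (28.866,0.5), length = 1
  seg 6: (28.866,0.5) -> (15.01,-7.5), length = 16
  seg 7: (15.01,-7.5) -> (2.019,-15), length = 15
  seg 8: (2.019,-15) -> (2.019,5), length = 20
Total = 90

Answer: 90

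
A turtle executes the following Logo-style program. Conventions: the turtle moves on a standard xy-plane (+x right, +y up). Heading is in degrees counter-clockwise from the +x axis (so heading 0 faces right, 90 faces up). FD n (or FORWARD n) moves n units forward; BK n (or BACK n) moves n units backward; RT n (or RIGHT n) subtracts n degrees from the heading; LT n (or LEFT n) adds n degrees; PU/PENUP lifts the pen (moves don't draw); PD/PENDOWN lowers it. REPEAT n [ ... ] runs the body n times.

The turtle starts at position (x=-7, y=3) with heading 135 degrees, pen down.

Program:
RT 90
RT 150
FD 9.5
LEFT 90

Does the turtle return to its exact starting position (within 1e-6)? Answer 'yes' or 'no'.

Executing turtle program step by step:
Start: pos=(-7,3), heading=135, pen down
RT 90: heading 135 -> 45
RT 150: heading 45 -> 255
FD 9.5: (-7,3) -> (-9.459,-6.176) [heading=255, draw]
LT 90: heading 255 -> 345
Final: pos=(-9.459,-6.176), heading=345, 1 segment(s) drawn

Start position: (-7, 3)
Final position: (-9.459, -6.176)
Distance = 9.5; >= 1e-6 -> NOT closed

Answer: no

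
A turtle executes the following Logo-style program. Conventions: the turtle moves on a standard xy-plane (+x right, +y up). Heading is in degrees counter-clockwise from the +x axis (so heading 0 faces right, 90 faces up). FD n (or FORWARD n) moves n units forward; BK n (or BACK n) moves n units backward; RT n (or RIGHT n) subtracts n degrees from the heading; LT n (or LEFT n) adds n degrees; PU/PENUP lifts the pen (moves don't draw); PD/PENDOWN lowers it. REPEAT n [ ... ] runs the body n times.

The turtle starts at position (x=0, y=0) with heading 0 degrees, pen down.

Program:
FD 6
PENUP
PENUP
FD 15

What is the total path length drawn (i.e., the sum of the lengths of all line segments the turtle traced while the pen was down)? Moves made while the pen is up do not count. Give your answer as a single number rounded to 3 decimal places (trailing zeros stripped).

Executing turtle program step by step:
Start: pos=(0,0), heading=0, pen down
FD 6: (0,0) -> (6,0) [heading=0, draw]
PU: pen up
PU: pen up
FD 15: (6,0) -> (21,0) [heading=0, move]
Final: pos=(21,0), heading=0, 1 segment(s) drawn

Segment lengths:
  seg 1: (0,0) -> (6,0), length = 6
Total = 6

Answer: 6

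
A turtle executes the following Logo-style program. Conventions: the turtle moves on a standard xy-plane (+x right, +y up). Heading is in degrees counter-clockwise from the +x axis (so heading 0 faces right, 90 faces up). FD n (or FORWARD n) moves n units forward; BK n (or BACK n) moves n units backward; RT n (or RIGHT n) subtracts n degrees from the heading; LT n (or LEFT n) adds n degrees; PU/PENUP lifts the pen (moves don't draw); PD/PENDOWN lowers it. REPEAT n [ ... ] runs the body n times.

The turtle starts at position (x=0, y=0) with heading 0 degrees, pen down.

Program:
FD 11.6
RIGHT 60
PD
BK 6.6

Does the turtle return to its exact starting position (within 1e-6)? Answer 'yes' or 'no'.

Answer: no

Derivation:
Executing turtle program step by step:
Start: pos=(0,0), heading=0, pen down
FD 11.6: (0,0) -> (11.6,0) [heading=0, draw]
RT 60: heading 0 -> 300
PD: pen down
BK 6.6: (11.6,0) -> (8.3,5.716) [heading=300, draw]
Final: pos=(8.3,5.716), heading=300, 2 segment(s) drawn

Start position: (0, 0)
Final position: (8.3, 5.716)
Distance = 10.078; >= 1e-6 -> NOT closed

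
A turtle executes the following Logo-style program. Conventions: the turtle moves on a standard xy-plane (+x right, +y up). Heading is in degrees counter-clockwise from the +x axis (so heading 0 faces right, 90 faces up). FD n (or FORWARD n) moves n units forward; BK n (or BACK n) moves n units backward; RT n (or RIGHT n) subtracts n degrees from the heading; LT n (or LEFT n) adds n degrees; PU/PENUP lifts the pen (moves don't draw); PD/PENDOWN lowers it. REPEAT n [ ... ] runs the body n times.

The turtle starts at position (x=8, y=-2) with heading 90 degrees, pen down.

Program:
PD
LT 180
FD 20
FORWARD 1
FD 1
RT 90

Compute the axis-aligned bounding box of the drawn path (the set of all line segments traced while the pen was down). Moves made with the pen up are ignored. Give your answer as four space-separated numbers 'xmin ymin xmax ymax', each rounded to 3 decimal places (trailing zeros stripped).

Answer: 8 -24 8 -2

Derivation:
Executing turtle program step by step:
Start: pos=(8,-2), heading=90, pen down
PD: pen down
LT 180: heading 90 -> 270
FD 20: (8,-2) -> (8,-22) [heading=270, draw]
FD 1: (8,-22) -> (8,-23) [heading=270, draw]
FD 1: (8,-23) -> (8,-24) [heading=270, draw]
RT 90: heading 270 -> 180
Final: pos=(8,-24), heading=180, 3 segment(s) drawn

Segment endpoints: x in {8, 8}, y in {-24, -23, -22, -2}
xmin=8, ymin=-24, xmax=8, ymax=-2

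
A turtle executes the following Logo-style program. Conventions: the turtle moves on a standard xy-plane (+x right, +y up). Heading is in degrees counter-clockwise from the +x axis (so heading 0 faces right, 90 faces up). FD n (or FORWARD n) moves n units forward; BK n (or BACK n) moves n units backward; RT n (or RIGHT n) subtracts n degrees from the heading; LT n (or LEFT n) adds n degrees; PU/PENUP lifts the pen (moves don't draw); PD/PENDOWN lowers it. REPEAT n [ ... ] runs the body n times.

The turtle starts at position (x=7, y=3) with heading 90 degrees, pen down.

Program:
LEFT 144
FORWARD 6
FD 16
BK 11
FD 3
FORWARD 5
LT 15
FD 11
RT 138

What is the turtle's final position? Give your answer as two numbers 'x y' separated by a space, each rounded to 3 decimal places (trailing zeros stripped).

Answer: -8.11 -22.641

Derivation:
Executing turtle program step by step:
Start: pos=(7,3), heading=90, pen down
LT 144: heading 90 -> 234
FD 6: (7,3) -> (3.473,-1.854) [heading=234, draw]
FD 16: (3.473,-1.854) -> (-5.931,-14.798) [heading=234, draw]
BK 11: (-5.931,-14.798) -> (0.534,-5.899) [heading=234, draw]
FD 3: (0.534,-5.899) -> (-1.229,-8.326) [heading=234, draw]
FD 5: (-1.229,-8.326) -> (-4.168,-12.371) [heading=234, draw]
LT 15: heading 234 -> 249
FD 11: (-4.168,-12.371) -> (-8.11,-22.641) [heading=249, draw]
RT 138: heading 249 -> 111
Final: pos=(-8.11,-22.641), heading=111, 6 segment(s) drawn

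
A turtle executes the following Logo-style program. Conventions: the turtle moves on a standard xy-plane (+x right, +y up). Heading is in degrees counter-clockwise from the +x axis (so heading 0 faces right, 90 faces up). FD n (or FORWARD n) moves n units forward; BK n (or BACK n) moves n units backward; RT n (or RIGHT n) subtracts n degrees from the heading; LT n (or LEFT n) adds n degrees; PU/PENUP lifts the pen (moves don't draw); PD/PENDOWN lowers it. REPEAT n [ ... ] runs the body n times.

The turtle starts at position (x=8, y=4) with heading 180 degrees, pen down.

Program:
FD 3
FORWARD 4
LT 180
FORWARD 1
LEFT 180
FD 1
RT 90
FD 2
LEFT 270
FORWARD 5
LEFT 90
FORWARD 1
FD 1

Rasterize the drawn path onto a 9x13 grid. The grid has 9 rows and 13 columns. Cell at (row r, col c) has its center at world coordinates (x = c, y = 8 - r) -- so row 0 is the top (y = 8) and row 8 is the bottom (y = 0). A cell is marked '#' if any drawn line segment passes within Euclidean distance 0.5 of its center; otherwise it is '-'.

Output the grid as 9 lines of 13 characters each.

Answer: ------#------
------#------
-######------
-#-----------
-########----
-------------
-------------
-------------
-------------

Derivation:
Segment 0: (8,4) -> (5,4)
Segment 1: (5,4) -> (1,4)
Segment 2: (1,4) -> (2,4)
Segment 3: (2,4) -> (1,4)
Segment 4: (1,4) -> (1,6)
Segment 5: (1,6) -> (6,6)
Segment 6: (6,6) -> (6,7)
Segment 7: (6,7) -> (6,8)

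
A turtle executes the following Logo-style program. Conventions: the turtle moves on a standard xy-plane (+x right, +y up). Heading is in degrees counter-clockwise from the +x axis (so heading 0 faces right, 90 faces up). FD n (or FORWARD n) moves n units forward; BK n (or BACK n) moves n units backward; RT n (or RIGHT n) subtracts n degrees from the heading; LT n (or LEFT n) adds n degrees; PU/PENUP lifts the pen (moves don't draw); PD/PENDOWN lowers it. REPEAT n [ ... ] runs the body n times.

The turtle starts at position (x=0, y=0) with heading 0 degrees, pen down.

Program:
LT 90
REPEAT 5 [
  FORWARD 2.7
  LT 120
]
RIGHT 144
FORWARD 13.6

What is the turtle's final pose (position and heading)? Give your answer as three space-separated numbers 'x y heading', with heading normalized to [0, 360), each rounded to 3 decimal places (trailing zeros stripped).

Answer: -15.864 -0.072 186

Derivation:
Executing turtle program step by step:
Start: pos=(0,0), heading=0, pen down
LT 90: heading 0 -> 90
REPEAT 5 [
  -- iteration 1/5 --
  FD 2.7: (0,0) -> (0,2.7) [heading=90, draw]
  LT 120: heading 90 -> 210
  -- iteration 2/5 --
  FD 2.7: (0,2.7) -> (-2.338,1.35) [heading=210, draw]
  LT 120: heading 210 -> 330
  -- iteration 3/5 --
  FD 2.7: (-2.338,1.35) -> (0,0) [heading=330, draw]
  LT 120: heading 330 -> 90
  -- iteration 4/5 --
  FD 2.7: (0,0) -> (0,2.7) [heading=90, draw]
  LT 120: heading 90 -> 210
  -- iteration 5/5 --
  FD 2.7: (0,2.7) -> (-2.338,1.35) [heading=210, draw]
  LT 120: heading 210 -> 330
]
RT 144: heading 330 -> 186
FD 13.6: (-2.338,1.35) -> (-15.864,-0.072) [heading=186, draw]
Final: pos=(-15.864,-0.072), heading=186, 6 segment(s) drawn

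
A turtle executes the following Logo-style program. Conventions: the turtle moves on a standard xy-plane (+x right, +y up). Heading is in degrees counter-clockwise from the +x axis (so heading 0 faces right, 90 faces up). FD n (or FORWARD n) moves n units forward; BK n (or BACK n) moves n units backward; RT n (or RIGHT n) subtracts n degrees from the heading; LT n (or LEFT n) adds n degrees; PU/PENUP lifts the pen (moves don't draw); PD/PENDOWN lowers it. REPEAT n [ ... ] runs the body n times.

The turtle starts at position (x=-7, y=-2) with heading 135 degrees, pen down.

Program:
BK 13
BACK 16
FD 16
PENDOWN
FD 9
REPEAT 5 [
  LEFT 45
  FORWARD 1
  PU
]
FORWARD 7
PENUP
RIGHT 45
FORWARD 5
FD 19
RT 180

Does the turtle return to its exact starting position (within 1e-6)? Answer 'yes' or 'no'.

Executing turtle program step by step:
Start: pos=(-7,-2), heading=135, pen down
BK 13: (-7,-2) -> (2.192,-11.192) [heading=135, draw]
BK 16: (2.192,-11.192) -> (13.506,-22.506) [heading=135, draw]
FD 16: (13.506,-22.506) -> (2.192,-11.192) [heading=135, draw]
PD: pen down
FD 9: (2.192,-11.192) -> (-4.172,-4.828) [heading=135, draw]
REPEAT 5 [
  -- iteration 1/5 --
  LT 45: heading 135 -> 180
  FD 1: (-4.172,-4.828) -> (-5.172,-4.828) [heading=180, draw]
  PU: pen up
  -- iteration 2/5 --
  LT 45: heading 180 -> 225
  FD 1: (-5.172,-4.828) -> (-5.879,-5.536) [heading=225, move]
  PU: pen up
  -- iteration 3/5 --
  LT 45: heading 225 -> 270
  FD 1: (-5.879,-5.536) -> (-5.879,-6.536) [heading=270, move]
  PU: pen up
  -- iteration 4/5 --
  LT 45: heading 270 -> 315
  FD 1: (-5.879,-6.536) -> (-5.172,-7.243) [heading=315, move]
  PU: pen up
  -- iteration 5/5 --
  LT 45: heading 315 -> 0
  FD 1: (-5.172,-7.243) -> (-4.172,-7.243) [heading=0, move]
  PU: pen up
]
FD 7: (-4.172,-7.243) -> (2.828,-7.243) [heading=0, move]
PU: pen up
RT 45: heading 0 -> 315
FD 5: (2.828,-7.243) -> (6.364,-10.778) [heading=315, move]
FD 19: (6.364,-10.778) -> (19.799,-24.213) [heading=315, move]
RT 180: heading 315 -> 135
Final: pos=(19.799,-24.213), heading=135, 5 segment(s) drawn

Start position: (-7, -2)
Final position: (19.799, -24.213)
Distance = 34.808; >= 1e-6 -> NOT closed

Answer: no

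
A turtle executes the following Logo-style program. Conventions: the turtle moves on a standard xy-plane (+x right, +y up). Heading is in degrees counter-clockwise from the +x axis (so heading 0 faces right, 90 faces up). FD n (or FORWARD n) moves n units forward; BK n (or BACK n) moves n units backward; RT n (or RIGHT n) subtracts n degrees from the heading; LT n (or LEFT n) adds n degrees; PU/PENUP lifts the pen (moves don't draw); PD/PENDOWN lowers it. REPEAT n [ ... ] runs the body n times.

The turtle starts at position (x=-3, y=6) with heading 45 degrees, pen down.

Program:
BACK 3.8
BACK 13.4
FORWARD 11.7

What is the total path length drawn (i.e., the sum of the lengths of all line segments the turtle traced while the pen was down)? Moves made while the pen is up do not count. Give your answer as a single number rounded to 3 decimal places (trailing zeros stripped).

Executing turtle program step by step:
Start: pos=(-3,6), heading=45, pen down
BK 3.8: (-3,6) -> (-5.687,3.313) [heading=45, draw]
BK 13.4: (-5.687,3.313) -> (-15.162,-6.162) [heading=45, draw]
FD 11.7: (-15.162,-6.162) -> (-6.889,2.111) [heading=45, draw]
Final: pos=(-6.889,2.111), heading=45, 3 segment(s) drawn

Segment lengths:
  seg 1: (-3,6) -> (-5.687,3.313), length = 3.8
  seg 2: (-5.687,3.313) -> (-15.162,-6.162), length = 13.4
  seg 3: (-15.162,-6.162) -> (-6.889,2.111), length = 11.7
Total = 28.9

Answer: 28.9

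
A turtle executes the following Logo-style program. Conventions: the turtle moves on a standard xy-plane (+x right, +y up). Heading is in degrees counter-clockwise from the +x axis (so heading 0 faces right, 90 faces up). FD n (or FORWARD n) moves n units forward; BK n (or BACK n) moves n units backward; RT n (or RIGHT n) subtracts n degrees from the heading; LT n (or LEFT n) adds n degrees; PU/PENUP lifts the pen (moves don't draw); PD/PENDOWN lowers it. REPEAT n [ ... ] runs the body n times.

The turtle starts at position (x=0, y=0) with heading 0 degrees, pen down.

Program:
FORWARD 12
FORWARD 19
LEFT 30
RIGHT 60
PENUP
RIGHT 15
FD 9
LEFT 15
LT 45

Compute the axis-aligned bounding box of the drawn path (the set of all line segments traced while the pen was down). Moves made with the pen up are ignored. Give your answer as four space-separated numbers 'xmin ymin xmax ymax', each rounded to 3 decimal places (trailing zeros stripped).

Executing turtle program step by step:
Start: pos=(0,0), heading=0, pen down
FD 12: (0,0) -> (12,0) [heading=0, draw]
FD 19: (12,0) -> (31,0) [heading=0, draw]
LT 30: heading 0 -> 30
RT 60: heading 30 -> 330
PU: pen up
RT 15: heading 330 -> 315
FD 9: (31,0) -> (37.364,-6.364) [heading=315, move]
LT 15: heading 315 -> 330
LT 45: heading 330 -> 15
Final: pos=(37.364,-6.364), heading=15, 2 segment(s) drawn

Segment endpoints: x in {0, 12, 31}, y in {0}
xmin=0, ymin=0, xmax=31, ymax=0

Answer: 0 0 31 0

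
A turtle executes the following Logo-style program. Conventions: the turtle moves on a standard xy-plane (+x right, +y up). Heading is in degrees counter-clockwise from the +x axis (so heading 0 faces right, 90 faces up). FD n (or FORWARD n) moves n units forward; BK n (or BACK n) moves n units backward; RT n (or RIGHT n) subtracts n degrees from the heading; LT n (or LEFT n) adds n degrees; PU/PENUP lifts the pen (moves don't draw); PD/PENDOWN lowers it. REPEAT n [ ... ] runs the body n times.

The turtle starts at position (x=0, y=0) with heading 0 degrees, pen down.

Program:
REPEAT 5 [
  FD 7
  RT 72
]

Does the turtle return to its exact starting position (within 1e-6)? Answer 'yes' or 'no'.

Executing turtle program step by step:
Start: pos=(0,0), heading=0, pen down
REPEAT 5 [
  -- iteration 1/5 --
  FD 7: (0,0) -> (7,0) [heading=0, draw]
  RT 72: heading 0 -> 288
  -- iteration 2/5 --
  FD 7: (7,0) -> (9.163,-6.657) [heading=288, draw]
  RT 72: heading 288 -> 216
  -- iteration 3/5 --
  FD 7: (9.163,-6.657) -> (3.5,-10.772) [heading=216, draw]
  RT 72: heading 216 -> 144
  -- iteration 4/5 --
  FD 7: (3.5,-10.772) -> (-2.163,-6.657) [heading=144, draw]
  RT 72: heading 144 -> 72
  -- iteration 5/5 --
  FD 7: (-2.163,-6.657) -> (0,0) [heading=72, draw]
  RT 72: heading 72 -> 0
]
Final: pos=(0,0), heading=0, 5 segment(s) drawn

Start position: (0, 0)
Final position: (0, 0)
Distance = 0; < 1e-6 -> CLOSED

Answer: yes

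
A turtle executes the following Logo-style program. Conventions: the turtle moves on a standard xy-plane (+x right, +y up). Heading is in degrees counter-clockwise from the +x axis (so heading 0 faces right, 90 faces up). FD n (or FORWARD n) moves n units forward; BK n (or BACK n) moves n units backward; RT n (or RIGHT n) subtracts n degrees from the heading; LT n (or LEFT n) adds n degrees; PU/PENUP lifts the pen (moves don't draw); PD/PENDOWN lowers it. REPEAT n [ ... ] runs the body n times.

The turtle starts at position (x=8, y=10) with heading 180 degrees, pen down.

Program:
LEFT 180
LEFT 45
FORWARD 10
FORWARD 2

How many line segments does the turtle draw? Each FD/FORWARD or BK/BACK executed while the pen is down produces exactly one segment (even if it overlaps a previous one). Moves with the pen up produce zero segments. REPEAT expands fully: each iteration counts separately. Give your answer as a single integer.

Executing turtle program step by step:
Start: pos=(8,10), heading=180, pen down
LT 180: heading 180 -> 0
LT 45: heading 0 -> 45
FD 10: (8,10) -> (15.071,17.071) [heading=45, draw]
FD 2: (15.071,17.071) -> (16.485,18.485) [heading=45, draw]
Final: pos=(16.485,18.485), heading=45, 2 segment(s) drawn
Segments drawn: 2

Answer: 2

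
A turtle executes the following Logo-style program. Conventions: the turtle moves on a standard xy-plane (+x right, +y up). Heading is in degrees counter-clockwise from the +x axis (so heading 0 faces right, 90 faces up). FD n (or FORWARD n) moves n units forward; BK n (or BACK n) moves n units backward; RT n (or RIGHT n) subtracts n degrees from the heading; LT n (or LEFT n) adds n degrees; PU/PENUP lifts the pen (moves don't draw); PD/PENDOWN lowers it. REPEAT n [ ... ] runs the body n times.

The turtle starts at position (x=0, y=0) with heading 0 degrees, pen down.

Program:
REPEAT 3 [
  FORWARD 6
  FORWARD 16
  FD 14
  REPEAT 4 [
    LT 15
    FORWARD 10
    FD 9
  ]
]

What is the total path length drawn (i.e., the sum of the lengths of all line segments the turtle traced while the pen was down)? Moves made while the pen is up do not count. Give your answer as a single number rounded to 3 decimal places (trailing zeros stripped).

Answer: 336

Derivation:
Executing turtle program step by step:
Start: pos=(0,0), heading=0, pen down
REPEAT 3 [
  -- iteration 1/3 --
  FD 6: (0,0) -> (6,0) [heading=0, draw]
  FD 16: (6,0) -> (22,0) [heading=0, draw]
  FD 14: (22,0) -> (36,0) [heading=0, draw]
  REPEAT 4 [
    -- iteration 1/4 --
    LT 15: heading 0 -> 15
    FD 10: (36,0) -> (45.659,2.588) [heading=15, draw]
    FD 9: (45.659,2.588) -> (54.353,4.918) [heading=15, draw]
    -- iteration 2/4 --
    LT 15: heading 15 -> 30
    FD 10: (54.353,4.918) -> (63.013,9.918) [heading=30, draw]
    FD 9: (63.013,9.918) -> (70.807,14.418) [heading=30, draw]
    -- iteration 3/4 --
    LT 15: heading 30 -> 45
    FD 10: (70.807,14.418) -> (77.878,21.489) [heading=45, draw]
    FD 9: (77.878,21.489) -> (84.242,27.853) [heading=45, draw]
    -- iteration 4/4 --
    LT 15: heading 45 -> 60
    FD 10: (84.242,27.853) -> (89.242,36.513) [heading=60, draw]
    FD 9: (89.242,36.513) -> (93.742,44.307) [heading=60, draw]
  ]
  -- iteration 2/3 --
  FD 6: (93.742,44.307) -> (96.742,49.503) [heading=60, draw]
  FD 16: (96.742,49.503) -> (104.742,63.36) [heading=60, draw]
  FD 14: (104.742,63.36) -> (111.742,75.484) [heading=60, draw]
  REPEAT 4 [
    -- iteration 1/4 --
    LT 15: heading 60 -> 75
    FD 10: (111.742,75.484) -> (114.33,85.143) [heading=75, draw]
    FD 9: (114.33,85.143) -> (116.66,93.837) [heading=75, draw]
    -- iteration 2/4 --
    LT 15: heading 75 -> 90
    FD 10: (116.66,93.837) -> (116.66,103.837) [heading=90, draw]
    FD 9: (116.66,103.837) -> (116.66,112.837) [heading=90, draw]
    -- iteration 3/4 --
    LT 15: heading 90 -> 105
    FD 10: (116.66,112.837) -> (114.071,122.496) [heading=105, draw]
    FD 9: (114.071,122.496) -> (111.742,131.189) [heading=105, draw]
    -- iteration 4/4 --
    LT 15: heading 105 -> 120
    FD 10: (111.742,131.189) -> (106.742,139.849) [heading=120, draw]
    FD 9: (106.742,139.849) -> (102.242,147.644) [heading=120, draw]
  ]
  -- iteration 3/3 --
  FD 6: (102.242,147.644) -> (99.242,152.84) [heading=120, draw]
  FD 16: (99.242,152.84) -> (91.242,166.696) [heading=120, draw]
  FD 14: (91.242,166.696) -> (84.242,178.821) [heading=120, draw]
  REPEAT 4 [
    -- iteration 1/4 --
    LT 15: heading 120 -> 135
    FD 10: (84.242,178.821) -> (77.171,185.892) [heading=135, draw]
    FD 9: (77.171,185.892) -> (70.807,192.256) [heading=135, draw]
    -- iteration 2/4 --
    LT 15: heading 135 -> 150
    FD 10: (70.807,192.256) -> (62.147,197.256) [heading=150, draw]
    FD 9: (62.147,197.256) -> (54.353,201.756) [heading=150, draw]
    -- iteration 3/4 --
    LT 15: heading 150 -> 165
    FD 10: (54.353,201.756) -> (44.693,204.344) [heading=165, draw]
    FD 9: (44.693,204.344) -> (36,206.673) [heading=165, draw]
    -- iteration 4/4 --
    LT 15: heading 165 -> 180
    FD 10: (36,206.673) -> (26,206.673) [heading=180, draw]
    FD 9: (26,206.673) -> (17,206.673) [heading=180, draw]
  ]
]
Final: pos=(17,206.673), heading=180, 33 segment(s) drawn

Segment lengths:
  seg 1: (0,0) -> (6,0), length = 6
  seg 2: (6,0) -> (22,0), length = 16
  seg 3: (22,0) -> (36,0), length = 14
  seg 4: (36,0) -> (45.659,2.588), length = 10
  seg 5: (45.659,2.588) -> (54.353,4.918), length = 9
  seg 6: (54.353,4.918) -> (63.013,9.918), length = 10
  seg 7: (63.013,9.918) -> (70.807,14.418), length = 9
  seg 8: (70.807,14.418) -> (77.878,21.489), length = 10
  seg 9: (77.878,21.489) -> (84.242,27.853), length = 9
  seg 10: (84.242,27.853) -> (89.242,36.513), length = 10
  seg 11: (89.242,36.513) -> (93.742,44.307), length = 9
  seg 12: (93.742,44.307) -> (96.742,49.503), length = 6
  seg 13: (96.742,49.503) -> (104.742,63.36), length = 16
  seg 14: (104.742,63.36) -> (111.742,75.484), length = 14
  seg 15: (111.742,75.484) -> (114.33,85.143), length = 10
  seg 16: (114.33,85.143) -> (116.66,93.837), length = 9
  seg 17: (116.66,93.837) -> (116.66,103.837), length = 10
  seg 18: (116.66,103.837) -> (116.66,112.837), length = 9
  seg 19: (116.66,112.837) -> (114.071,122.496), length = 10
  seg 20: (114.071,122.496) -> (111.742,131.189), length = 9
  seg 21: (111.742,131.189) -> (106.742,139.849), length = 10
  seg 22: (106.742,139.849) -> (102.242,147.644), length = 9
  seg 23: (102.242,147.644) -> (99.242,152.84), length = 6
  seg 24: (99.242,152.84) -> (91.242,166.696), length = 16
  seg 25: (91.242,166.696) -> (84.242,178.821), length = 14
  seg 26: (84.242,178.821) -> (77.171,185.892), length = 10
  seg 27: (77.171,185.892) -> (70.807,192.256), length = 9
  seg 28: (70.807,192.256) -> (62.147,197.256), length = 10
  seg 29: (62.147,197.256) -> (54.353,201.756), length = 9
  seg 30: (54.353,201.756) -> (44.693,204.344), length = 10
  seg 31: (44.693,204.344) -> (36,206.673), length = 9
  seg 32: (36,206.673) -> (26,206.673), length = 10
  seg 33: (26,206.673) -> (17,206.673), length = 9
Total = 336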